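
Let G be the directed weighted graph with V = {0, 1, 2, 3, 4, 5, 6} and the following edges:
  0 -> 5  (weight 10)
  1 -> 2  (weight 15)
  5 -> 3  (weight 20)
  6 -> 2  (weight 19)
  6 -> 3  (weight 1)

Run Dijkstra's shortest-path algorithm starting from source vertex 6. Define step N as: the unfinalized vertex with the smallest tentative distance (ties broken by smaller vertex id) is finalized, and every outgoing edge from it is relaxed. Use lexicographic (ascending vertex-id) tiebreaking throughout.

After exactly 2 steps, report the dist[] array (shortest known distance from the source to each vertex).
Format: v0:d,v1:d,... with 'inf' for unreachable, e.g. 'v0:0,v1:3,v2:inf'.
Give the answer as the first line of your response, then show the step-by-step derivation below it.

v0:inf,v1:inf,v2:19,v3:1,v4:inf,v5:inf,v6:0

step 1: dist = v0:inf,v1:inf,v2:19,v3:1,v4:inf,v5:inf,v6:0
step 2: dist = v0:inf,v1:inf,v2:19,v3:1,v4:inf,v5:inf,v6:0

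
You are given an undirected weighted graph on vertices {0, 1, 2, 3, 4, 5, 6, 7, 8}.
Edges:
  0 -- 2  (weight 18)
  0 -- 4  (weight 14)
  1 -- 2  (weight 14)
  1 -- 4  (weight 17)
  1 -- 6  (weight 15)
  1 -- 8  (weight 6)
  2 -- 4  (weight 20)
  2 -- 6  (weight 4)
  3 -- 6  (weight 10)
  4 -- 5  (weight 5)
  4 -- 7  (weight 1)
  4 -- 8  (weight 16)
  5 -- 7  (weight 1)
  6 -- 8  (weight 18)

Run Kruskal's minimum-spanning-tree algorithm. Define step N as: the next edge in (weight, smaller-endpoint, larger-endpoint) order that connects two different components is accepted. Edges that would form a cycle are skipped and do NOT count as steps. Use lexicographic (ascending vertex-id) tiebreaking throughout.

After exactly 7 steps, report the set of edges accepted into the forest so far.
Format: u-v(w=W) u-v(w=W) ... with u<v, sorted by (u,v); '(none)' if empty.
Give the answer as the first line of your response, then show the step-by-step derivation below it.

0-4(w=14) 1-2(w=14) 1-8(w=6) 2-6(w=4) 3-6(w=10) 4-7(w=1) 5-7(w=1)

step 1: add edge 4-7 (w=1); MST = {4-7(w=1)}
step 2: add edge 5-7 (w=1); MST = {4-7(w=1) 5-7(w=1)}
step 3: add edge 2-6 (w=4); MST = {2-6(w=4) 4-7(w=1) 5-7(w=1)}
step 4: add edge 1-8 (w=6); MST = {1-8(w=6) 2-6(w=4) 4-7(w=1) 5-7(w=1)}
step 5: add edge 3-6 (w=10); MST = {1-8(w=6) 2-6(w=4) 3-6(w=10) 4-7(w=1) 5-7(w=1)}
step 6: add edge 0-4 (w=14); MST = {0-4(w=14) 1-8(w=6) 2-6(w=4) 3-6(w=10) 4-7(w=1) 5-7(w=1)}
step 7: add edge 1-2 (w=14); MST = {0-4(w=14) 1-2(w=14) 1-8(w=6) 2-6(w=4) 3-6(w=10) 4-7(w=1) 5-7(w=1)}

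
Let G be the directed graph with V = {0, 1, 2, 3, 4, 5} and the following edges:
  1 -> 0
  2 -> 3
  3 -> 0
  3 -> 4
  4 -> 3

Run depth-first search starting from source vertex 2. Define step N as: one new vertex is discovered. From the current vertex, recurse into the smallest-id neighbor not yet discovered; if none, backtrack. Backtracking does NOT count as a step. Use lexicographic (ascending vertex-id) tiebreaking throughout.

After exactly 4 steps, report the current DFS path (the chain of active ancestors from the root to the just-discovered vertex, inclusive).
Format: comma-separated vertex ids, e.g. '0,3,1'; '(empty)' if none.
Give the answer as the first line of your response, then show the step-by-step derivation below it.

2,3,4

step 1: discover 2; path=2; order=2
step 2: discover 3; path=2>3; order=2,3
step 3: discover 0; path=2>3>0; order=2,3,0
step 4: discover 4; path=2>3>4; order=2,3,0,4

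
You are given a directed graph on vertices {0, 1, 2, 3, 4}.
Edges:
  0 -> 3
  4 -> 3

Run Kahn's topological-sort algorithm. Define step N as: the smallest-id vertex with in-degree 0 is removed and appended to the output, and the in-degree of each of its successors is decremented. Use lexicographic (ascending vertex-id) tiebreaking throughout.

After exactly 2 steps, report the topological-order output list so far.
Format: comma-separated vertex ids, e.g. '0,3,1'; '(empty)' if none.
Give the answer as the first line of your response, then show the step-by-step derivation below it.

0,1

step 1: output 0; order=[0]; indeg=(0,0,0,1,0)
step 2: output 1; order=[0,1]; indeg=(0,0,0,1,0)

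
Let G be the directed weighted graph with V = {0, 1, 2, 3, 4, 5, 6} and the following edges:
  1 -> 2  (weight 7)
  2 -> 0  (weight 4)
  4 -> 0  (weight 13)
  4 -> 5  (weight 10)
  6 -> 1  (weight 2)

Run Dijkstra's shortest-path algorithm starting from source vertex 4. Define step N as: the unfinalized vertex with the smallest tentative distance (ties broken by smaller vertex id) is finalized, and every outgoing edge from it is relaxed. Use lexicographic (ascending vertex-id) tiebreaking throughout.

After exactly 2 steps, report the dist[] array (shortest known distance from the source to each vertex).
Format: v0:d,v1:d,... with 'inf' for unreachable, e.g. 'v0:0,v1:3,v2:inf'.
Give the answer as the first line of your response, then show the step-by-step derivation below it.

v0:13,v1:inf,v2:inf,v3:inf,v4:0,v5:10,v6:inf

step 1: dist = v0:13,v1:inf,v2:inf,v3:inf,v4:0,v5:10,v6:inf
step 2: dist = v0:13,v1:inf,v2:inf,v3:inf,v4:0,v5:10,v6:inf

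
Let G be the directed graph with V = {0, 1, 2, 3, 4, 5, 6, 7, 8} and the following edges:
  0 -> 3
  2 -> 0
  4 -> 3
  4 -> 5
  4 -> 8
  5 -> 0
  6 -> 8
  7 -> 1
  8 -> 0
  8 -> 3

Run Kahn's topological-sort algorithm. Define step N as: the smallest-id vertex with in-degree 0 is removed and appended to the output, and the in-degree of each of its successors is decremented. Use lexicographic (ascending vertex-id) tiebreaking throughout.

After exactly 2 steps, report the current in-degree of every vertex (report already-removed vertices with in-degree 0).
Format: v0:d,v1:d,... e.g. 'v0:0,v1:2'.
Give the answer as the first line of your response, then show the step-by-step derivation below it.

v0:2,v1:1,v2:0,v3:2,v4:0,v5:0,v6:0,v7:0,v8:1

step 1: output 2; order=[2]; indeg=(2,1,0,3,0,1,0,0,2)
step 2: output 4; order=[2,4]; indeg=(2,1,0,2,0,0,0,0,1)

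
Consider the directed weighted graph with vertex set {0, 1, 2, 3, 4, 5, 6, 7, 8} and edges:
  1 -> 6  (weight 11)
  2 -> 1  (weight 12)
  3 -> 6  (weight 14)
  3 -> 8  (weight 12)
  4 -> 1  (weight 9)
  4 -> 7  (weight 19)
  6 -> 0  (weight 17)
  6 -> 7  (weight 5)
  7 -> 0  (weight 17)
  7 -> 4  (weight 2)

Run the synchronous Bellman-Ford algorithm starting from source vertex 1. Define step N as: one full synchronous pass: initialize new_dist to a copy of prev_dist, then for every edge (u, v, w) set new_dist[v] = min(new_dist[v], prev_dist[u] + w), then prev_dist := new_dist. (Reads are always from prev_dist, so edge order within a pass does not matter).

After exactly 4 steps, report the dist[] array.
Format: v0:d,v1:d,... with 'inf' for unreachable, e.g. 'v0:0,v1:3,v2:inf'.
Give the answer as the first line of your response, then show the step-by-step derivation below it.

v0:28,v1:0,v2:inf,v3:inf,v4:18,v5:inf,v6:11,v7:16,v8:inf

step 1: dist = v0:inf,v1:0,v2:inf,v3:inf,v4:inf,v5:inf,v6:11,v7:inf,v8:inf
step 2: dist = v0:28,v1:0,v2:inf,v3:inf,v4:inf,v5:inf,v6:11,v7:16,v8:inf
step 3: dist = v0:28,v1:0,v2:inf,v3:inf,v4:18,v5:inf,v6:11,v7:16,v8:inf
step 4: dist = v0:28,v1:0,v2:inf,v3:inf,v4:18,v5:inf,v6:11,v7:16,v8:inf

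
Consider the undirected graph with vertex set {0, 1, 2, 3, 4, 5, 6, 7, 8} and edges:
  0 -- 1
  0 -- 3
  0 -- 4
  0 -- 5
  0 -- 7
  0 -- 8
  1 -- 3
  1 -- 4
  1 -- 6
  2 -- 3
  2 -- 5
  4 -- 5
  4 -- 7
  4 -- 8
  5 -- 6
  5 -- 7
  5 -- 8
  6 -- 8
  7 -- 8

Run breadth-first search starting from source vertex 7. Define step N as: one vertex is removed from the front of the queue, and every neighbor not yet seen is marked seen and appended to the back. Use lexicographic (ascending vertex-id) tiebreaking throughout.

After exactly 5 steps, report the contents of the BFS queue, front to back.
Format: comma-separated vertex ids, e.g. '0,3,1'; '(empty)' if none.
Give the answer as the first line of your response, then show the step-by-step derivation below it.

1,3,2,6

step 1: dequeue 7; queue=[0,4,5,8]; order=7
step 2: dequeue 0; queue=[4,5,8,1,3]; order=7,0
step 3: dequeue 4; queue=[5,8,1,3]; order=7,0,4
step 4: dequeue 5; queue=[8,1,3,2,6]; order=7,0,4,5
step 5: dequeue 8; queue=[1,3,2,6]; order=7,0,4,5,8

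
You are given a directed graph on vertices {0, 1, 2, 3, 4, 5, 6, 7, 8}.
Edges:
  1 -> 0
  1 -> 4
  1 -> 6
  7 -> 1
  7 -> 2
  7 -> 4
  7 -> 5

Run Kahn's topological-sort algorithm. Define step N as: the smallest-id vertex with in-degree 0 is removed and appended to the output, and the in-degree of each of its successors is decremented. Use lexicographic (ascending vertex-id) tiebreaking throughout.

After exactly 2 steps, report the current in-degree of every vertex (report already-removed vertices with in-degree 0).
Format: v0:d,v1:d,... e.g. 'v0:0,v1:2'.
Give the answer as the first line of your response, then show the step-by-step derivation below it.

v0:1,v1:0,v2:0,v3:0,v4:1,v5:0,v6:1,v7:0,v8:0

step 1: output 3; order=[3]; indeg=(1,1,1,0,2,1,1,0,0)
step 2: output 7; order=[3,7]; indeg=(1,0,0,0,1,0,1,0,0)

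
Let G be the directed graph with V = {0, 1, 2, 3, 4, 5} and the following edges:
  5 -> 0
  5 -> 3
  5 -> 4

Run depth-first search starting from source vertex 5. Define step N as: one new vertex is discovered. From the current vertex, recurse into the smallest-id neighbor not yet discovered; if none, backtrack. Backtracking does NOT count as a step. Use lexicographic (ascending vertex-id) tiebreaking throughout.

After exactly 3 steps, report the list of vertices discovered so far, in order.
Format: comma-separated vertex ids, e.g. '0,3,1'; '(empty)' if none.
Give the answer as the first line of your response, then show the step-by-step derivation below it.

5,0,3

step 1: discover 5; path=5; order=5
step 2: discover 0; path=5>0; order=5,0
step 3: discover 3; path=5>3; order=5,0,3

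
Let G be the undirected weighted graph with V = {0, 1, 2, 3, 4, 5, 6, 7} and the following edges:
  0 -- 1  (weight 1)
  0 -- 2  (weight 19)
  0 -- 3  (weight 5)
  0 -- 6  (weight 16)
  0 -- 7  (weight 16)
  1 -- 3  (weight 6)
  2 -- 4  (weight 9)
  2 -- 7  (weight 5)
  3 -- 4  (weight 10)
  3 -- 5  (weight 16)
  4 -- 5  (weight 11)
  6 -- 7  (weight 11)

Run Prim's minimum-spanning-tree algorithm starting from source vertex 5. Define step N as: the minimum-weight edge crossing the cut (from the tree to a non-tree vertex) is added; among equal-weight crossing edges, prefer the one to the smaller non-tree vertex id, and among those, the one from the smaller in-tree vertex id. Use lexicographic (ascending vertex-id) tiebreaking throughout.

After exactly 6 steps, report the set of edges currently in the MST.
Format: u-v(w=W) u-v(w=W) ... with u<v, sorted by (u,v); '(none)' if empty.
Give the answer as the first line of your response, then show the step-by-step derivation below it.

0-1(w=1) 0-3(w=5) 2-4(w=9) 2-7(w=5) 3-4(w=10) 4-5(w=11)

step 1: add edge 4-5 (w=11); MST = {4-5(w=11)}
step 2: add edge 2-4 (w=9); MST = {2-4(w=9) 4-5(w=11)}
step 3: add edge 2-7 (w=5); MST = {2-4(w=9) 2-7(w=5) 4-5(w=11)}
step 4: add edge 3-4 (w=10); MST = {2-4(w=9) 2-7(w=5) 3-4(w=10) 4-5(w=11)}
step 5: add edge 0-3 (w=5); MST = {0-3(w=5) 2-4(w=9) 2-7(w=5) 3-4(w=10) 4-5(w=11)}
step 6: add edge 0-1 (w=1); MST = {0-1(w=1) 0-3(w=5) 2-4(w=9) 2-7(w=5) 3-4(w=10) 4-5(w=11)}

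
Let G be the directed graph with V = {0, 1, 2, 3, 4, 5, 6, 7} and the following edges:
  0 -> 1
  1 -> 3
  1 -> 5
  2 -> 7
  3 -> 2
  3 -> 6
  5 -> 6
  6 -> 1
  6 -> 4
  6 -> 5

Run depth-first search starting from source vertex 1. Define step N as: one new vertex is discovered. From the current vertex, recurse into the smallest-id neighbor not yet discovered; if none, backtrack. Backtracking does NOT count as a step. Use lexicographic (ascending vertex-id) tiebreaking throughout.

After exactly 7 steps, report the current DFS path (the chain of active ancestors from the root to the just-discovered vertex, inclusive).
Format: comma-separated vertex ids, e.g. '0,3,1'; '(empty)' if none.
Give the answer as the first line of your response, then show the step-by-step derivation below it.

1,3,6,5

step 1: discover 1; path=1; order=1
step 2: discover 3; path=1>3; order=1,3
step 3: discover 2; path=1>3>2; order=1,3,2
step 4: discover 7; path=1>3>2>7; order=1,3,2,7
step 5: discover 6; path=1>3>6; order=1,3,2,7,6
step 6: discover 4; path=1>3>6>4; order=1,3,2,7,6,4
step 7: discover 5; path=1>3>6>5; order=1,3,2,7,6,4,5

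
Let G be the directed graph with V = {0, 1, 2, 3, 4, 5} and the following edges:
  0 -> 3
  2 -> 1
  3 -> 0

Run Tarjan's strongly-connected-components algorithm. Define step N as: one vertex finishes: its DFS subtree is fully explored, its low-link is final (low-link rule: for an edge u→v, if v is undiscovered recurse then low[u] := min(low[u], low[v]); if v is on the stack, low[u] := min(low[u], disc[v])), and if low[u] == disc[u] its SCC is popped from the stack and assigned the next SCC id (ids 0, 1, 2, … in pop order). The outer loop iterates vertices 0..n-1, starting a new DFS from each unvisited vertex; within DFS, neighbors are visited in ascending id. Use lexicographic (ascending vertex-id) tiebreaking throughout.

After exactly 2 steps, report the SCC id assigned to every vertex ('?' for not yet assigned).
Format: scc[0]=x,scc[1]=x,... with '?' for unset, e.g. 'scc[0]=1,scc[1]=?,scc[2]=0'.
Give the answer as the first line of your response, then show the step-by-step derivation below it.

scc[0]=0,scc[1]=?,scc[2]=?,scc[3]=0,scc[4]=?,scc[5]=?

step 1: low=(low[0]=0,low[1]=?,low[2]=?,low[3]=0,low[4]=?,low[5]=?); scc=(scc[0]=?,scc[1]=?,scc[2]=?,scc[3]=?,scc[4]=?,scc[5]=?)
step 2: low=(low[0]=0,low[1]=?,low[2]=?,low[3]=0,low[4]=?,low[5]=?); scc=(scc[0]=0,scc[1]=?,scc[2]=?,scc[3]=0,scc[4]=?,scc[5]=?)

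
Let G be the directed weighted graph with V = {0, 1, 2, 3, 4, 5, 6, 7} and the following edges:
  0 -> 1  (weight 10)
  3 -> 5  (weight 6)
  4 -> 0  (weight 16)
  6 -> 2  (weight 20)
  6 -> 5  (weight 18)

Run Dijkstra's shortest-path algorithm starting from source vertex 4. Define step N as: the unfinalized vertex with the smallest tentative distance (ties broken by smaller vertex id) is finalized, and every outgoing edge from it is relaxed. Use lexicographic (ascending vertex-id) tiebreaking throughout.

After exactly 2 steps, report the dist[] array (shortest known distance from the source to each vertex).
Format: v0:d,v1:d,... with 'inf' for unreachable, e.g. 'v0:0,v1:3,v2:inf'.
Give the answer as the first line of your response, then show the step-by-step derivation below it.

v0:16,v1:26,v2:inf,v3:inf,v4:0,v5:inf,v6:inf,v7:inf

step 1: dist = v0:16,v1:inf,v2:inf,v3:inf,v4:0,v5:inf,v6:inf,v7:inf
step 2: dist = v0:16,v1:26,v2:inf,v3:inf,v4:0,v5:inf,v6:inf,v7:inf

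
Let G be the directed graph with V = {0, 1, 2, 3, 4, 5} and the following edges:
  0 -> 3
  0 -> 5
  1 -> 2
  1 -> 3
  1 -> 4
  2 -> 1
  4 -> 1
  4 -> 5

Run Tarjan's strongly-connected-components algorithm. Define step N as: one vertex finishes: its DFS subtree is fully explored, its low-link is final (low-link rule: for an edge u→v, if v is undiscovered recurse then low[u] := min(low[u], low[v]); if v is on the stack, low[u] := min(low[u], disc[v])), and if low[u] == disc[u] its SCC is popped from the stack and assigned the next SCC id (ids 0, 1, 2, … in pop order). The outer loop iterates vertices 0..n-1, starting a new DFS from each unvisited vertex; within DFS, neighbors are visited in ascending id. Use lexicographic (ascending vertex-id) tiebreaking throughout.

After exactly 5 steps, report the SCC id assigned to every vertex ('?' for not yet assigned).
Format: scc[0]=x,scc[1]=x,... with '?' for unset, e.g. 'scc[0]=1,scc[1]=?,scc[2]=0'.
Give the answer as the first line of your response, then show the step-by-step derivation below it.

scc[0]=2,scc[1]=?,scc[2]=?,scc[3]=0,scc[4]=?,scc[5]=1

step 1: low=(low[0]=0,low[1]=?,low[2]=?,low[3]=1,low[4]=?,low[5]=?); scc=(scc[0]=?,scc[1]=?,scc[2]=?,scc[3]=0,scc[4]=?,scc[5]=?)
step 2: low=(low[0]=0,low[1]=?,low[2]=?,low[3]=1,low[4]=?,low[5]=2); scc=(scc[0]=?,scc[1]=?,scc[2]=?,scc[3]=0,scc[4]=?,scc[5]=1)
step 3: low=(low[0]=0,low[1]=?,low[2]=?,low[3]=1,low[4]=?,low[5]=2); scc=(scc[0]=2,scc[1]=?,scc[2]=?,scc[3]=0,scc[4]=?,scc[5]=1)
step 4: low=(low[0]=0,low[1]=3,low[2]=3,low[3]=1,low[4]=?,low[5]=2); scc=(scc[0]=2,scc[1]=?,scc[2]=?,scc[3]=0,scc[4]=?,scc[5]=1)
step 5: low=(low[0]=0,low[1]=3,low[2]=3,low[3]=1,low[4]=3,low[5]=2); scc=(scc[0]=2,scc[1]=?,scc[2]=?,scc[3]=0,scc[4]=?,scc[5]=1)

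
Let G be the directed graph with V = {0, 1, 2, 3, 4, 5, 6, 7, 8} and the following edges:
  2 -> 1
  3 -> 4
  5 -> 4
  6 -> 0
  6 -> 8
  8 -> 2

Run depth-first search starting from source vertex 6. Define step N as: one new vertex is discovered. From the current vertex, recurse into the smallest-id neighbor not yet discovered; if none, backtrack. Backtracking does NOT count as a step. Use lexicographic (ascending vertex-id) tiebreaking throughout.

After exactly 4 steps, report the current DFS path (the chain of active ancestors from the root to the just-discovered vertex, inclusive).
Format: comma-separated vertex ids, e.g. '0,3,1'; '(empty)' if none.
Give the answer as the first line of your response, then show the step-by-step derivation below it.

6,8,2

step 1: discover 6; path=6; order=6
step 2: discover 0; path=6>0; order=6,0
step 3: discover 8; path=6>8; order=6,0,8
step 4: discover 2; path=6>8>2; order=6,0,8,2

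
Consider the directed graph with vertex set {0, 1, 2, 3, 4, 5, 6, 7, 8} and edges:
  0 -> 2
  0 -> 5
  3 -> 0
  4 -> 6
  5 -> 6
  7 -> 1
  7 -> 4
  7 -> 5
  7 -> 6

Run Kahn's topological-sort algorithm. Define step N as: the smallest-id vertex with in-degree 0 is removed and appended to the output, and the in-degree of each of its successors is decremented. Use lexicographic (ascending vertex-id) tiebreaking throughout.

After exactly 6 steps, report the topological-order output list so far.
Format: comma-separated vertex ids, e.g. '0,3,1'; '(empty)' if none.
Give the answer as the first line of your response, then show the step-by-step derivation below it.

3,0,2,7,1,4

step 1: output 3; order=[3]; indeg=(0,1,1,0,1,2,3,0,0)
step 2: output 0; order=[3,0]; indeg=(0,1,0,0,1,1,3,0,0)
step 3: output 2; order=[3,0,2]; indeg=(0,1,0,0,1,1,3,0,0)
step 4: output 7; order=[3,0,2,7]; indeg=(0,0,0,0,0,0,2,0,0)
step 5: output 1; order=[3,0,2,7,1]; indeg=(0,0,0,0,0,0,2,0,0)
step 6: output 4; order=[3,0,2,7,1,4]; indeg=(0,0,0,0,0,0,1,0,0)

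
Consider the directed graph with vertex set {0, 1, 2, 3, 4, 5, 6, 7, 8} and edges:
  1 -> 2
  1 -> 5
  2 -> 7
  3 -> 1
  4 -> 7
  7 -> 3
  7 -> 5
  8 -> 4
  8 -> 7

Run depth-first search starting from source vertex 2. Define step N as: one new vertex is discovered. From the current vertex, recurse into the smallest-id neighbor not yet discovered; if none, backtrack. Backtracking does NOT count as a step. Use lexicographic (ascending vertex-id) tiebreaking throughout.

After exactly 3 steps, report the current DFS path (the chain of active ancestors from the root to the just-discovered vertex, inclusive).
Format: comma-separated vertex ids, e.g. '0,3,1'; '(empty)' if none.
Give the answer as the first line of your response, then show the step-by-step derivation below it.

2,7,3

step 1: discover 2; path=2; order=2
step 2: discover 7; path=2>7; order=2,7
step 3: discover 3; path=2>7>3; order=2,7,3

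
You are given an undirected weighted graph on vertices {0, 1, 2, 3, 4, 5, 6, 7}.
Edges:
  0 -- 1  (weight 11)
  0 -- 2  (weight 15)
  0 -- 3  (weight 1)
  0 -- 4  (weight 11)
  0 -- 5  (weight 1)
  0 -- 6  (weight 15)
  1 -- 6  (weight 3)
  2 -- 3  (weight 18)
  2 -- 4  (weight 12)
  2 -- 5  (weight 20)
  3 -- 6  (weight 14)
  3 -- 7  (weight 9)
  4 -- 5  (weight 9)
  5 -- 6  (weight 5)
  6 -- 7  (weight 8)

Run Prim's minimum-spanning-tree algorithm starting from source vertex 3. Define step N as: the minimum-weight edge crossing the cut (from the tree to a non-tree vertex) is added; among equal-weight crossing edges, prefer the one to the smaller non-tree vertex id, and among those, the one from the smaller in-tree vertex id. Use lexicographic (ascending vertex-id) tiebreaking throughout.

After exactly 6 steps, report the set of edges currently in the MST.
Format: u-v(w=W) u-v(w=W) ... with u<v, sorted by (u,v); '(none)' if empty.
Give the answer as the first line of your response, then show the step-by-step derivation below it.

0-3(w=1) 0-5(w=1) 1-6(w=3) 4-5(w=9) 5-6(w=5) 6-7(w=8)

step 1: add edge 0-3 (w=1); MST = {0-3(w=1)}
step 2: add edge 0-5 (w=1); MST = {0-3(w=1) 0-5(w=1)}
step 3: add edge 5-6 (w=5); MST = {0-3(w=1) 0-5(w=1) 5-6(w=5)}
step 4: add edge 1-6 (w=3); MST = {0-3(w=1) 0-5(w=1) 1-6(w=3) 5-6(w=5)}
step 5: add edge 6-7 (w=8); MST = {0-3(w=1) 0-5(w=1) 1-6(w=3) 5-6(w=5) 6-7(w=8)}
step 6: add edge 4-5 (w=9); MST = {0-3(w=1) 0-5(w=1) 1-6(w=3) 4-5(w=9) 5-6(w=5) 6-7(w=8)}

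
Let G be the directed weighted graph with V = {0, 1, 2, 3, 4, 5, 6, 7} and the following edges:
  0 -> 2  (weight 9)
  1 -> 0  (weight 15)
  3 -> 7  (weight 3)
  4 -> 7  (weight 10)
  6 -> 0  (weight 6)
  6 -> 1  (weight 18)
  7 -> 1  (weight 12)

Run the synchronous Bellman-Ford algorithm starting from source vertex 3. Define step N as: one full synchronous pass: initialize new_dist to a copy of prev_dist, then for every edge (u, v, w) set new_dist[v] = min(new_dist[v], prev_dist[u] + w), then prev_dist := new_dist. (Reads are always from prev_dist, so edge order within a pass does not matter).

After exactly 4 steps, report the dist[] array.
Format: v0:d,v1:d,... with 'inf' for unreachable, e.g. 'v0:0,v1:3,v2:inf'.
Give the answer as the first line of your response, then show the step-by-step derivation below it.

v0:30,v1:15,v2:39,v3:0,v4:inf,v5:inf,v6:inf,v7:3

step 1: dist = v0:inf,v1:inf,v2:inf,v3:0,v4:inf,v5:inf,v6:inf,v7:3
step 2: dist = v0:inf,v1:15,v2:inf,v3:0,v4:inf,v5:inf,v6:inf,v7:3
step 3: dist = v0:30,v1:15,v2:inf,v3:0,v4:inf,v5:inf,v6:inf,v7:3
step 4: dist = v0:30,v1:15,v2:39,v3:0,v4:inf,v5:inf,v6:inf,v7:3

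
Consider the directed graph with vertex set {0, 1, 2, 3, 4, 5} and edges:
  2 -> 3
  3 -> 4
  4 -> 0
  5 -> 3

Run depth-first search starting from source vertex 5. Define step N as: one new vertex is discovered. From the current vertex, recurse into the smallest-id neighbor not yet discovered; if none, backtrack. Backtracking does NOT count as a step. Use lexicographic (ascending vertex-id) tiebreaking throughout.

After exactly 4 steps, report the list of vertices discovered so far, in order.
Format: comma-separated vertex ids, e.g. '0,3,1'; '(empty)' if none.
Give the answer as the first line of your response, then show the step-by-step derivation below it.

5,3,4,0

step 1: discover 5; path=5; order=5
step 2: discover 3; path=5>3; order=5,3
step 3: discover 4; path=5>3>4; order=5,3,4
step 4: discover 0; path=5>3>4>0; order=5,3,4,0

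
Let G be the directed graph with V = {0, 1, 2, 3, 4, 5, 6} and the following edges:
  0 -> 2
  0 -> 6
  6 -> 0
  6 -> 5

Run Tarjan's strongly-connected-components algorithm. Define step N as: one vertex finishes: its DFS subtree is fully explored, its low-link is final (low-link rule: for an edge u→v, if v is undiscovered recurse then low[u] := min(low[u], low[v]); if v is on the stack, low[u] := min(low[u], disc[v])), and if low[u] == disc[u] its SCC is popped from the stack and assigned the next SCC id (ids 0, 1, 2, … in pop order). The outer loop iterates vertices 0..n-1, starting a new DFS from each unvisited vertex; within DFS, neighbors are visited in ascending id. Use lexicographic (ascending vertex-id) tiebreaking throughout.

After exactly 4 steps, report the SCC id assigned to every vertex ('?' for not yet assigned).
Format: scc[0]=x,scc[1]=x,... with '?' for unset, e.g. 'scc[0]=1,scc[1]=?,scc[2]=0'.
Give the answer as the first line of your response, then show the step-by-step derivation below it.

scc[0]=2,scc[1]=?,scc[2]=0,scc[3]=?,scc[4]=?,scc[5]=1,scc[6]=2

step 1: low=(low[0]=0,low[1]=?,low[2]=1,low[3]=?,low[4]=?,low[5]=?,low[6]=?); scc=(scc[0]=?,scc[1]=?,scc[2]=0,scc[3]=?,scc[4]=?,scc[5]=?,scc[6]=?)
step 2: low=(low[0]=0,low[1]=?,low[2]=1,low[3]=?,low[4]=?,low[5]=3,low[6]=0); scc=(scc[0]=?,scc[1]=?,scc[2]=0,scc[3]=?,scc[4]=?,scc[5]=1,scc[6]=?)
step 3: low=(low[0]=0,low[1]=?,low[2]=1,low[3]=?,low[4]=?,low[5]=3,low[6]=0); scc=(scc[0]=?,scc[1]=?,scc[2]=0,scc[3]=?,scc[4]=?,scc[5]=1,scc[6]=?)
step 4: low=(low[0]=0,low[1]=?,low[2]=1,low[3]=?,low[4]=?,low[5]=3,low[6]=0); scc=(scc[0]=2,scc[1]=?,scc[2]=0,scc[3]=?,scc[4]=?,scc[5]=1,scc[6]=2)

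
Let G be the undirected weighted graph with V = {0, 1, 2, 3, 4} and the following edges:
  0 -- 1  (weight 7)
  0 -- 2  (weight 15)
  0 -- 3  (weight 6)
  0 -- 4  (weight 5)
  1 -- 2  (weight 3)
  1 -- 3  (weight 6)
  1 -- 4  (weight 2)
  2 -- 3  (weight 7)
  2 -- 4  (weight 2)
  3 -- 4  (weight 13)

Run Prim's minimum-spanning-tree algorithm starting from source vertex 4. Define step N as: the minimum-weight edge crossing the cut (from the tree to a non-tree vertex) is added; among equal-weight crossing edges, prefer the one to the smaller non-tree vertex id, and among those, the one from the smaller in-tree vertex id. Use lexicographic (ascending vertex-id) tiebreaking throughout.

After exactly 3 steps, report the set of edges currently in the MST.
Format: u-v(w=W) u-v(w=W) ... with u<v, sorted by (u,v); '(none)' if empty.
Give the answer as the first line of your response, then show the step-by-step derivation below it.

0-4(w=5) 1-4(w=2) 2-4(w=2)

step 1: add edge 1-4 (w=2); MST = {1-4(w=2)}
step 2: add edge 2-4 (w=2); MST = {1-4(w=2) 2-4(w=2)}
step 3: add edge 0-4 (w=5); MST = {0-4(w=5) 1-4(w=2) 2-4(w=2)}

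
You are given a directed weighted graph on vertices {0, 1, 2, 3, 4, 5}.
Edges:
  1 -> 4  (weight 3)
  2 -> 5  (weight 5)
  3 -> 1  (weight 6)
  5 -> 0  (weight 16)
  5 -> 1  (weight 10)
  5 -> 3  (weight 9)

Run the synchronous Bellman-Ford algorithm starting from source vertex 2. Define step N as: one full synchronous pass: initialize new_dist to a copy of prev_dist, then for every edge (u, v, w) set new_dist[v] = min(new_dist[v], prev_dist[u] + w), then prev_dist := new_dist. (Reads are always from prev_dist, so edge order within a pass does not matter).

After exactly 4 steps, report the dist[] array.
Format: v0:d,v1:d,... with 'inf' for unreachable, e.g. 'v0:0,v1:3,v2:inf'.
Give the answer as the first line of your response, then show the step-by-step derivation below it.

v0:21,v1:15,v2:0,v3:14,v4:18,v5:5

step 1: dist = v0:inf,v1:inf,v2:0,v3:inf,v4:inf,v5:5
step 2: dist = v0:21,v1:15,v2:0,v3:14,v4:inf,v5:5
step 3: dist = v0:21,v1:15,v2:0,v3:14,v4:18,v5:5
step 4: dist = v0:21,v1:15,v2:0,v3:14,v4:18,v5:5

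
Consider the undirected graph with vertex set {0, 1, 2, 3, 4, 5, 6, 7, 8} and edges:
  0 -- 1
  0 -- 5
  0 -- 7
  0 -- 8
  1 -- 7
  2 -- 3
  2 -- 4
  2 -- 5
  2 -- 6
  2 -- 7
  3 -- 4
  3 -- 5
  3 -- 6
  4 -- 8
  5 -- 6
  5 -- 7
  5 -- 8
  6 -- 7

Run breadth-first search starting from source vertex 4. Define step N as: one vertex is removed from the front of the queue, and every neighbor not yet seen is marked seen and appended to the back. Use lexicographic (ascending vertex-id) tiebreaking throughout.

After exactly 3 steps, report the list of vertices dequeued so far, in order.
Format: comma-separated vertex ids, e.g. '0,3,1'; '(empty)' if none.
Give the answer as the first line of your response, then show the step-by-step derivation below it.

4,2,3

step 1: dequeue 4; queue=[2,3,8]; order=4
step 2: dequeue 2; queue=[3,8,5,6,7]; order=4,2
step 3: dequeue 3; queue=[8,5,6,7]; order=4,2,3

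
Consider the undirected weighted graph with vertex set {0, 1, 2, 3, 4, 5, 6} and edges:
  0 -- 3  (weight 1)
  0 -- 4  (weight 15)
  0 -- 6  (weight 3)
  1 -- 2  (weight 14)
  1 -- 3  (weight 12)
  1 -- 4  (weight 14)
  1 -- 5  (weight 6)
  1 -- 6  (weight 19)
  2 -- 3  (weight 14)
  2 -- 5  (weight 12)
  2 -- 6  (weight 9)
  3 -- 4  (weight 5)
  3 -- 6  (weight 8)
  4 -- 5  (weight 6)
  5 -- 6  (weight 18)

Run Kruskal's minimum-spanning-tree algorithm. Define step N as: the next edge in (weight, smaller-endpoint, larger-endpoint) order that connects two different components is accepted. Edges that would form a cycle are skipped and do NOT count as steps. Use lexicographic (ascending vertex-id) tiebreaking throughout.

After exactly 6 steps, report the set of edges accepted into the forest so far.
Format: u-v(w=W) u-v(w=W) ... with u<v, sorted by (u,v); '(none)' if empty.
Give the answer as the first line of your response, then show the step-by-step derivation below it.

0-3(w=1) 0-6(w=3) 1-5(w=6) 2-6(w=9) 3-4(w=5) 4-5(w=6)

step 1: add edge 0-3 (w=1); MST = {0-3(w=1)}
step 2: add edge 0-6 (w=3); MST = {0-3(w=1) 0-6(w=3)}
step 3: add edge 3-4 (w=5); MST = {0-3(w=1) 0-6(w=3) 3-4(w=5)}
step 4: add edge 1-5 (w=6); MST = {0-3(w=1) 0-6(w=3) 1-5(w=6) 3-4(w=5)}
step 5: add edge 4-5 (w=6); MST = {0-3(w=1) 0-6(w=3) 1-5(w=6) 3-4(w=5) 4-5(w=6)}
step 6: add edge 2-6 (w=9); MST = {0-3(w=1) 0-6(w=3) 1-5(w=6) 2-6(w=9) 3-4(w=5) 4-5(w=6)}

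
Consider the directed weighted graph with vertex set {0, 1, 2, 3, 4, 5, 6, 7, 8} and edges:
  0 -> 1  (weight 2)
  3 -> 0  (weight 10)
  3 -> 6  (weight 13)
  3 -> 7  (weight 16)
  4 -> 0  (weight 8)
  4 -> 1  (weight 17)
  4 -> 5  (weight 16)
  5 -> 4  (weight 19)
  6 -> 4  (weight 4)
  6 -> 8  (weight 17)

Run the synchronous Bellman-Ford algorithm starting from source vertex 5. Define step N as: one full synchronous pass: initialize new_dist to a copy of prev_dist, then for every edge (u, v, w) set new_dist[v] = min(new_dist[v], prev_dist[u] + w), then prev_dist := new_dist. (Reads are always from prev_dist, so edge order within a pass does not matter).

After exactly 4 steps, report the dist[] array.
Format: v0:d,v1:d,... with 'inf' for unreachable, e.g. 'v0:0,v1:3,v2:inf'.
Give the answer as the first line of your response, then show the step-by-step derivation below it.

v0:27,v1:29,v2:inf,v3:inf,v4:19,v5:0,v6:inf,v7:inf,v8:inf

step 1: dist = v0:inf,v1:inf,v2:inf,v3:inf,v4:19,v5:0,v6:inf,v7:inf,v8:inf
step 2: dist = v0:27,v1:36,v2:inf,v3:inf,v4:19,v5:0,v6:inf,v7:inf,v8:inf
step 3: dist = v0:27,v1:29,v2:inf,v3:inf,v4:19,v5:0,v6:inf,v7:inf,v8:inf
step 4: dist = v0:27,v1:29,v2:inf,v3:inf,v4:19,v5:0,v6:inf,v7:inf,v8:inf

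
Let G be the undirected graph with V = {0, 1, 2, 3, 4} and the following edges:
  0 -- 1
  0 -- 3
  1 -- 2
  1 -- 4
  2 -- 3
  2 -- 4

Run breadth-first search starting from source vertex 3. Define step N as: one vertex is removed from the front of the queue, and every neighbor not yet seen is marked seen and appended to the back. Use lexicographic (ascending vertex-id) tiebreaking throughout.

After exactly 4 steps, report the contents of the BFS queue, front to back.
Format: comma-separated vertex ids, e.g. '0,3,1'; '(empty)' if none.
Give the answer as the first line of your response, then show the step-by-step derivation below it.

4

step 1: dequeue 3; queue=[0,2]; order=3
step 2: dequeue 0; queue=[2,1]; order=3,0
step 3: dequeue 2; queue=[1,4]; order=3,0,2
step 4: dequeue 1; queue=[4]; order=3,0,2,1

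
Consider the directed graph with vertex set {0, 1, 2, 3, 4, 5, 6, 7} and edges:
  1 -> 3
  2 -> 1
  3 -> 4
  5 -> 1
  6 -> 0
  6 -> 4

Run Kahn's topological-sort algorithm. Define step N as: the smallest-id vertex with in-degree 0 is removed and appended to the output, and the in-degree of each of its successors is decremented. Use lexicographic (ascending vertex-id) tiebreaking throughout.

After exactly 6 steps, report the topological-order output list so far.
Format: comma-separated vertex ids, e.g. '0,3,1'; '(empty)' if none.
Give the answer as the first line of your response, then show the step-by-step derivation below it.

2,5,1,3,6,0

step 1: output 2; order=[2]; indeg=(1,1,0,1,2,0,0,0)
step 2: output 5; order=[2,5]; indeg=(1,0,0,1,2,0,0,0)
step 3: output 1; order=[2,5,1]; indeg=(1,0,0,0,2,0,0,0)
step 4: output 3; order=[2,5,1,3]; indeg=(1,0,0,0,1,0,0,0)
step 5: output 6; order=[2,5,1,3,6]; indeg=(0,0,0,0,0,0,0,0)
step 6: output 0; order=[2,5,1,3,6,0]; indeg=(0,0,0,0,0,0,0,0)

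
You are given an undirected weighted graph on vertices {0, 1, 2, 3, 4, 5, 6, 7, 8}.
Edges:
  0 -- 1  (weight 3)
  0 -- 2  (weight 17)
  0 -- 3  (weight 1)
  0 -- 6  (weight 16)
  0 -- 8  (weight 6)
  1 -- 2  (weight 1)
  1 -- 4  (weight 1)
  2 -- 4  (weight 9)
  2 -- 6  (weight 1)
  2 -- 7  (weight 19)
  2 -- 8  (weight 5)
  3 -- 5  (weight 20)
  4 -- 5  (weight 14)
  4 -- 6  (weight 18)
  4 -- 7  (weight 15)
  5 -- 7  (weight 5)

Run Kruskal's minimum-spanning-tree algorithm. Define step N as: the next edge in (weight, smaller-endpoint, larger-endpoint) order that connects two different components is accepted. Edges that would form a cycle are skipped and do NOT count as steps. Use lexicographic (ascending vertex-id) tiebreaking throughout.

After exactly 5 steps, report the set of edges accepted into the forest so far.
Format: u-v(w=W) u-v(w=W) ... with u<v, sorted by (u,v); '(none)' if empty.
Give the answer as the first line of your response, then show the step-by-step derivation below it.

0-1(w=3) 0-3(w=1) 1-2(w=1) 1-4(w=1) 2-6(w=1)

step 1: add edge 0-3 (w=1); MST = {0-3(w=1)}
step 2: add edge 1-2 (w=1); MST = {0-3(w=1) 1-2(w=1)}
step 3: add edge 1-4 (w=1); MST = {0-3(w=1) 1-2(w=1) 1-4(w=1)}
step 4: add edge 2-6 (w=1); MST = {0-3(w=1) 1-2(w=1) 1-4(w=1) 2-6(w=1)}
step 5: add edge 0-1 (w=3); MST = {0-1(w=3) 0-3(w=1) 1-2(w=1) 1-4(w=1) 2-6(w=1)}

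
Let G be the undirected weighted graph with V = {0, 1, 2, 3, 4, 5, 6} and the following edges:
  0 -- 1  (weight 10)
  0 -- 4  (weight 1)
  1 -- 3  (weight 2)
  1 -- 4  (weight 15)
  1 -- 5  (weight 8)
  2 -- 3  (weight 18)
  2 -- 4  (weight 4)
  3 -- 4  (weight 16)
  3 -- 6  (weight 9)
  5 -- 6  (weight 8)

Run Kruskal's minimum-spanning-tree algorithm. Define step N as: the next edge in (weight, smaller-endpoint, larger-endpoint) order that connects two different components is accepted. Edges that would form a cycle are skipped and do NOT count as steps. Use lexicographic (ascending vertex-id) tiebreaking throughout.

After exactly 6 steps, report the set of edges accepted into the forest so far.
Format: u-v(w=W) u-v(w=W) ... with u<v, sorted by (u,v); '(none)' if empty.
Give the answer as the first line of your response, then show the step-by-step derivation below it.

0-1(w=10) 0-4(w=1) 1-3(w=2) 1-5(w=8) 2-4(w=4) 5-6(w=8)

step 1: add edge 0-4 (w=1); MST = {0-4(w=1)}
step 2: add edge 1-3 (w=2); MST = {0-4(w=1) 1-3(w=2)}
step 3: add edge 2-4 (w=4); MST = {0-4(w=1) 1-3(w=2) 2-4(w=4)}
step 4: add edge 1-5 (w=8); MST = {0-4(w=1) 1-3(w=2) 1-5(w=8) 2-4(w=4)}
step 5: add edge 5-6 (w=8); MST = {0-4(w=1) 1-3(w=2) 1-5(w=8) 2-4(w=4) 5-6(w=8)}
step 6: add edge 0-1 (w=10); MST = {0-1(w=10) 0-4(w=1) 1-3(w=2) 1-5(w=8) 2-4(w=4) 5-6(w=8)}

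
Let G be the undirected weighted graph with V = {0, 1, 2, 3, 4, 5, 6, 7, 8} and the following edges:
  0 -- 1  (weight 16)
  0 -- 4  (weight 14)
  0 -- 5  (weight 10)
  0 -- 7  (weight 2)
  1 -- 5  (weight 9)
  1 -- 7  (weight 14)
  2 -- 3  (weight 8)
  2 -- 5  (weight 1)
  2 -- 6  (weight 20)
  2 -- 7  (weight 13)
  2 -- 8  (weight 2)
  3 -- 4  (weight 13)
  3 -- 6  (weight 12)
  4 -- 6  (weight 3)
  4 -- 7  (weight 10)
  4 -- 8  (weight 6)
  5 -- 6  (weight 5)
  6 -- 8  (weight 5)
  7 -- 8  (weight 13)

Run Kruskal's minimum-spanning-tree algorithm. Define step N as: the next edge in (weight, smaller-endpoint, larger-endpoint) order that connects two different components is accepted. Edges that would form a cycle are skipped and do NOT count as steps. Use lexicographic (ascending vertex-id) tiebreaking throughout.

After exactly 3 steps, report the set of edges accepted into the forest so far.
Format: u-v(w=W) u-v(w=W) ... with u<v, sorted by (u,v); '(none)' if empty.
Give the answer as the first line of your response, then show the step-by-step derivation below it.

0-7(w=2) 2-5(w=1) 2-8(w=2)

step 1: add edge 2-5 (w=1); MST = {2-5(w=1)}
step 2: add edge 0-7 (w=2); MST = {0-7(w=2) 2-5(w=1)}
step 3: add edge 2-8 (w=2); MST = {0-7(w=2) 2-5(w=1) 2-8(w=2)}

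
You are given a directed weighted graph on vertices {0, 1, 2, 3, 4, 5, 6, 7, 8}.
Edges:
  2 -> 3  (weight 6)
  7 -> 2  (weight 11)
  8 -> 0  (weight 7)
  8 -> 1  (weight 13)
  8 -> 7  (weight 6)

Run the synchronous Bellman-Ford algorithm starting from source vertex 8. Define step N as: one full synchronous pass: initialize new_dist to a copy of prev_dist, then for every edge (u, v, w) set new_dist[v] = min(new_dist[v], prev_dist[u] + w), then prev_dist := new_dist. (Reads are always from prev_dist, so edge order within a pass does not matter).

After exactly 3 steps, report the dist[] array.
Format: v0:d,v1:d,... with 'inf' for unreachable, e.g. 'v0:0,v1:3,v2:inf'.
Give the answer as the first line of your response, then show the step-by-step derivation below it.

v0:7,v1:13,v2:17,v3:23,v4:inf,v5:inf,v6:inf,v7:6,v8:0

step 1: dist = v0:7,v1:13,v2:inf,v3:inf,v4:inf,v5:inf,v6:inf,v7:6,v8:0
step 2: dist = v0:7,v1:13,v2:17,v3:inf,v4:inf,v5:inf,v6:inf,v7:6,v8:0
step 3: dist = v0:7,v1:13,v2:17,v3:23,v4:inf,v5:inf,v6:inf,v7:6,v8:0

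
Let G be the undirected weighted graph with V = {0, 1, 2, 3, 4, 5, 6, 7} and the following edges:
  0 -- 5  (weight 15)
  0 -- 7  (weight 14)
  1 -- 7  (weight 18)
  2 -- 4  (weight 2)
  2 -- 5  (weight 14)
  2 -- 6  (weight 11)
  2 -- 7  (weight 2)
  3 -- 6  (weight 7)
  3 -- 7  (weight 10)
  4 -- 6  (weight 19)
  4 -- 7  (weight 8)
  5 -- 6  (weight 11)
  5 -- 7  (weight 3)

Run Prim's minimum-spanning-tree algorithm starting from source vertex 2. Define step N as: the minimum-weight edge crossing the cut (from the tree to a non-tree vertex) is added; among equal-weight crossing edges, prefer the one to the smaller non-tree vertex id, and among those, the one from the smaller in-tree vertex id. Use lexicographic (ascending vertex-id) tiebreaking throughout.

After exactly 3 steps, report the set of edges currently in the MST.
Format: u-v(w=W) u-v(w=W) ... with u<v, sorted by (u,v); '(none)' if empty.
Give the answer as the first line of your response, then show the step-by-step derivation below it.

2-4(w=2) 2-7(w=2) 5-7(w=3)

step 1: add edge 2-4 (w=2); MST = {2-4(w=2)}
step 2: add edge 2-7 (w=2); MST = {2-4(w=2) 2-7(w=2)}
step 3: add edge 5-7 (w=3); MST = {2-4(w=2) 2-7(w=2) 5-7(w=3)}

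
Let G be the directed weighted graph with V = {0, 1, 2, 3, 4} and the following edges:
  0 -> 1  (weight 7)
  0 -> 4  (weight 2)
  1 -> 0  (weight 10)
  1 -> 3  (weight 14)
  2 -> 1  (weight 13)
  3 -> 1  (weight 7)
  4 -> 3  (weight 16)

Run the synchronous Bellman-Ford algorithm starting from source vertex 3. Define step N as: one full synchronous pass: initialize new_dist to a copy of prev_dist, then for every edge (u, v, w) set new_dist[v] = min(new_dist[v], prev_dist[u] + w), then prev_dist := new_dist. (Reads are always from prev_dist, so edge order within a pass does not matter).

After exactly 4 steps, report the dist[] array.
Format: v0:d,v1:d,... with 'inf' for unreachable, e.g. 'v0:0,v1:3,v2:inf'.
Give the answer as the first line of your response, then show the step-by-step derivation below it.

v0:17,v1:7,v2:inf,v3:0,v4:19

step 1: dist = v0:inf,v1:7,v2:inf,v3:0,v4:inf
step 2: dist = v0:17,v1:7,v2:inf,v3:0,v4:inf
step 3: dist = v0:17,v1:7,v2:inf,v3:0,v4:19
step 4: dist = v0:17,v1:7,v2:inf,v3:0,v4:19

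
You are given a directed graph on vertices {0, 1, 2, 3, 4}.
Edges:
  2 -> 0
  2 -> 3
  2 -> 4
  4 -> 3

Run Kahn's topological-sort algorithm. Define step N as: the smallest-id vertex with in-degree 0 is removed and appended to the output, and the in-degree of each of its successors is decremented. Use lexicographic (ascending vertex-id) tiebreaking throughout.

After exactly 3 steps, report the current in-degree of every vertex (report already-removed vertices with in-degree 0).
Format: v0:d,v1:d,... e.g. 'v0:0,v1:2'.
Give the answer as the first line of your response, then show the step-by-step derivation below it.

v0:0,v1:0,v2:0,v3:1,v4:0

step 1: output 1; order=[1]; indeg=(1,0,0,2,1)
step 2: output 2; order=[1,2]; indeg=(0,0,0,1,0)
step 3: output 0; order=[1,2,0]; indeg=(0,0,0,1,0)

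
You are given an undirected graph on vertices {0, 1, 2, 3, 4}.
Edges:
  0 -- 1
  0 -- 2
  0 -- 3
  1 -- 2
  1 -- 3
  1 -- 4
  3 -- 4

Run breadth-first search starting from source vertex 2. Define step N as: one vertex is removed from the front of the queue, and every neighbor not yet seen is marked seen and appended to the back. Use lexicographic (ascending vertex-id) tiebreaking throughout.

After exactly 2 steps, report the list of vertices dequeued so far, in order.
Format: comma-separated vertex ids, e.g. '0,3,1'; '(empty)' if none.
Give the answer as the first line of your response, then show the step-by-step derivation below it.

2,0

step 1: dequeue 2; queue=[0,1]; order=2
step 2: dequeue 0; queue=[1,3]; order=2,0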